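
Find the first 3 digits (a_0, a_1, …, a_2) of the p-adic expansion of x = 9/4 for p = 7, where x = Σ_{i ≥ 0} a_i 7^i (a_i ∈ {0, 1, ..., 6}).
(a_0, …, a_2) = (4, 5, 1)

v_7(9/4) = 0 (numerator and denominator both coprime to 7), so x ∈ ℤ_7^×. Compute digits iteratively via a_i = x_i mod 7, x_{i+1} = (x_i − a_i)/7, with x_0 = x:
  x_0 = 9/4;  a_0 = 4;  x_1 = (x_0 − 4)/7 = -1/4
  x_1 = -1/4;  a_1 = 5;  x_2 = (x_1 − 5)/7 = -3/4
  x_2 = -3/4;  a_2 = 1;  x_3 = (x_2 − 1)/7 = -1/4
Digits: (4, 5, 1).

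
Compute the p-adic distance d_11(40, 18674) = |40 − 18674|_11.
d_11(40, 18674) = 1/1331

Step 1 — x − y = 40 − 18674 = -18634. Step 2 — v_11(-18634) = 3 (factor: -18634 = −(11^3 · 14); the sign does not affect v_p). Step 3 — |x − y|_11 = 11^{-3} = 1/1331.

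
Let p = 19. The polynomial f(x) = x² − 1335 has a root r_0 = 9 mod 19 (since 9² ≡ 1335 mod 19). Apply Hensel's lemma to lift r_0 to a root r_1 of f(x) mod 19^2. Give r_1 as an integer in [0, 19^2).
r_1 = 199 (mod 361)

Hensel's recurrence: r_{i+1} = r_i − f(r_i)·(f′(r_i))^{-1} mod 19^{i+2}, with f′(x) = 2x. Iterate:
  r_0 = 9 (mod 19)
  r_1 = 199 (mod 361)
Final: r_1 = 199, and one checks f(r_1) ≡ 0 mod 19^2.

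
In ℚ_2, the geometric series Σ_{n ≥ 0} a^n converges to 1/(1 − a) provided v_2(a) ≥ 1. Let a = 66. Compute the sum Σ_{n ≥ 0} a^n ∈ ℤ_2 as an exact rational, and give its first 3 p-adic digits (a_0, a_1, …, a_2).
Σ a^n = 1/(1 − a) = -1/65;  first 3 digits = (1, 1, 1)

v_2(a) = 1 ≥ 1, so the series converges in ℤ_2 to 1/(1 − a) = 1/(1 − 66) = -1/65. Expand this rational in ℤ_2: compute digits iteratively via d_i = x_i mod 2, x_{i+1} = (x_i − d_i)/2. The first 3 digits are (1, 1, 1).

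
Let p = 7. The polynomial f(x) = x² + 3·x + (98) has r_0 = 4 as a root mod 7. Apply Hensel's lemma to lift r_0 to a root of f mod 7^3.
r_2 = 144 (mod 343)

Hensel: r_{i+1} = r_i − f(r_i)·(f′(r_i))^{-1} mod 7^{i+2}, f′(x) = 2x + 3. Iterate:
  r_0 = 4 (mod 7)
  r_1 = 46 (mod 49)
  r_2 = 144 (mod 343)
Final: r = 144 satisfies f(r) ≡ 0 mod 7^3.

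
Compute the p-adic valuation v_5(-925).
v_5(-925) = 2

v_5(n) is the largest exponent k such that 5^k divides n. Factor out: -925 = -5^2 · 37. (Sign doesn't affect v_p.) So v_5(-925) = 2.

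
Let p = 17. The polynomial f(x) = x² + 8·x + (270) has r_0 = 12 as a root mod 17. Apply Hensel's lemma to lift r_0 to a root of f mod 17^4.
r_3 = 78875 (mod 83521)

Hensel: r_{i+1} = r_i − f(r_i)·(f′(r_i))^{-1} mod 17^{i+2}, f′(x) = 2x + 8. Iterate:
  r_0 = 12 (mod 17)
  r_1 = 267 (mod 289)
  r_2 = 267 (mod 4913)
  r_3 = 78875 (mod 83521)
Final: r = 78875 satisfies f(r) ≡ 0 mod 17^4.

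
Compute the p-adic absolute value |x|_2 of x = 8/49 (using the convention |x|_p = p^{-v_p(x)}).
|8/49|_2 = 1/8

Step 1 — compute v_2(x) by factoring powers of 2 out of the numerator and denominator: v_2(8/49) = 3. Step 2 — apply |x|_p = p^{-v_p(x)} = 2^{-3} = 1/8.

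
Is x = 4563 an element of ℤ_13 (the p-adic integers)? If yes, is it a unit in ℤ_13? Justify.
x ∈ ℤ_13 but not a unit; v_13(x) = 2 > 0

ℤ_13 = {x ∈ ℚ_13 : v_13(x) ≥ 0} and ℤ_13^× = {x ∈ ℤ_13 : v_13(x) = 0}. Here v_13(4563) = v_13(num) − v_13(den) = 2; compare against these criteria.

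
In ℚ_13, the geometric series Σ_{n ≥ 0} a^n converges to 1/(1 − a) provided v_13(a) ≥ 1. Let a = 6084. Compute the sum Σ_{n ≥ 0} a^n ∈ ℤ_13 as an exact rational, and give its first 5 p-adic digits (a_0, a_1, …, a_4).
Σ a^n = 1/(1 − a) = -1/6083;  first 5 digits = (1, 0, 10, 2, 9)

v_13(a) = 2 ≥ 1, so the series converges in ℤ_13 to 1/(1 − a) = 1/(1 − 6084) = -1/6083. Expand this rational in ℤ_13: compute digits iteratively via d_i = x_i mod 13, x_{i+1} = (x_i − d_i)/13. The first 5 digits are (1, 0, 10, 2, 9).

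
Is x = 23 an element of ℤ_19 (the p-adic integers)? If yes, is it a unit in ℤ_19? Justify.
x ∈ ℤ_19^× (unit); v_19(x) = 0

ℤ_19 = {x ∈ ℚ_19 : v_19(x) ≥ 0} and ℤ_19^× = {x ∈ ℤ_19 : v_19(x) = 0}. Here v_19(23) = v_19(num) − v_19(den) = 0; compare against these criteria.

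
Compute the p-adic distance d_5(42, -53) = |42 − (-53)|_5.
d_5(42, -53) = 1/5

Step 1 — x − y = 42 − (-53) = 95. Step 2 — v_5(95) = 1 (factor: 95 = (5^1 · 19); the sign does not affect v_p). Step 3 — |x − y|_5 = 5^{-1} = 1/5.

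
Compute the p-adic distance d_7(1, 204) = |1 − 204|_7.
d_7(1, 204) = 1/7

Step 1 — x − y = 1 − 204 = -203. Step 2 — v_7(-203) = 1 (factor: -203 = −(7^1 · 29); the sign does not affect v_p). Step 3 — |x − y|_7 = 7^{-1} = 1/7.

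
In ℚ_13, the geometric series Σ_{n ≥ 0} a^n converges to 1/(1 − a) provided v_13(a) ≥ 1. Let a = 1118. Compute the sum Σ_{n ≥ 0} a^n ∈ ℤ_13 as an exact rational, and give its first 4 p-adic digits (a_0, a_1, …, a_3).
Σ a^n = 1/(1 − a) = -1/1117;  first 4 digits = (1, 8, 5, 2)

v_13(a) = 1 ≥ 1, so the series converges in ℤ_13 to 1/(1 − a) = 1/(1 − 1118) = -1/1117. Expand this rational in ℤ_13: compute digits iteratively via d_i = x_i mod 13, x_{i+1} = (x_i − d_i)/13. The first 4 digits are (1, 8, 5, 2).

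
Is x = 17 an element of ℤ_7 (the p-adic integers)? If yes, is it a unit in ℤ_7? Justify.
x ∈ ℤ_7^× (unit); v_7(x) = 0

ℤ_7 = {x ∈ ℚ_7 : v_7(x) ≥ 0} and ℤ_7^× = {x ∈ ℤ_7 : v_7(x) = 0}. Here v_7(17) = v_7(num) − v_7(den) = 0; compare against these criteria.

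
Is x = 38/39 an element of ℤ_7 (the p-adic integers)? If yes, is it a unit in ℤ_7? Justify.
x ∈ ℤ_7^× (unit); v_7(x) = 0

ℤ_7 = {x ∈ ℚ_7 : v_7(x) ≥ 0} and ℤ_7^× = {x ∈ ℤ_7 : v_7(x) = 0}. Here v_7(38/39) = v_7(num) − v_7(den) = 0; compare against these criteria.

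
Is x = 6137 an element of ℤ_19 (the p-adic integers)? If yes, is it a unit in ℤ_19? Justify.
x ∈ ℤ_19 but not a unit; v_19(x) = 2 > 0

ℤ_19 = {x ∈ ℚ_19 : v_19(x) ≥ 0} and ℤ_19^× = {x ∈ ℤ_19 : v_19(x) = 0}. Here v_19(6137) = v_19(num) − v_19(den) = 2; compare against these criteria.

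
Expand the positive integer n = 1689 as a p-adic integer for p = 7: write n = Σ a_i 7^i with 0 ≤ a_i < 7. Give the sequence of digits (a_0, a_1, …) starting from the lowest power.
(a_0, a_1, …) = (2, 3, 6, 4)

Repeated division by 7 gives the digits low-to-high: 1689 = 2 + 3·7^1 + 6·7^2 + 4·7^3. Digit sequence: (2, 3, 6, 4).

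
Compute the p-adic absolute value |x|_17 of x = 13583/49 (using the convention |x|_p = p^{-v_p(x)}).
|13583/49|_17 = 1/289

Step 1 — compute v_17(x) by factoring powers of 17 out of the numerator and denominator: v_17(13583/49) = 2. Step 2 — apply |x|_p = p^{-v_p(x)} = 17^{-2} = 1/289.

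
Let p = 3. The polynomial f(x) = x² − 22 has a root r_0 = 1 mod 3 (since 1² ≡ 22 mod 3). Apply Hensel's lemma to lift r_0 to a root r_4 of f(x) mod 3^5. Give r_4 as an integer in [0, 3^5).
r_4 = 196 (mod 243)

Hensel's recurrence: r_{i+1} = r_i − f(r_i)·(f′(r_i))^{-1} mod 3^{i+2}, with f′(x) = 2x. Iterate:
  r_0 = 1 (mod 3)
  r_1 = 7 (mod 9)
  r_2 = 7 (mod 27)
  r_3 = 34 (mod 81)
  r_4 = 196 (mod 243)
Final: r_4 = 196, and one checks f(r_4) ≡ 0 mod 3^5.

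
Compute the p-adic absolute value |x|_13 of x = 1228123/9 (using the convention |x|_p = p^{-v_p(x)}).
|1228123/9|_13 = 1/28561

Step 1 — compute v_13(x) by factoring powers of 13 out of the numerator and denominator: v_13(1228123/9) = 4. Step 2 — apply |x|_p = p^{-v_p(x)} = 13^{-4} = 1/28561.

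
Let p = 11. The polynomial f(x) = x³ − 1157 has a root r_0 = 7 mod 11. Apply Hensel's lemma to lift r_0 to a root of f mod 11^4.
r_3 = 6200 (mod 14641)

Hensel: r_{i+1} = r_i − f(r_i)/f′(r_i) mod 11^{i+2}, where f′(x) = 3x². Iterate:
  r_0 = 7 (mod 11)
  r_1 = 29 (mod 121)
  r_2 = 876 (mod 1331)
  r_3 = 6200 (mod 14641)
Final: r = 6200 with f(r) ≡ 0 mod 11^4.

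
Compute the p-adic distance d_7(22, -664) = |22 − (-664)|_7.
d_7(22, -664) = 1/343

Step 1 — x − y = 22 − (-664) = 686. Step 2 — v_7(686) = 3 (factor: 686 = (7^3 · 2); the sign does not affect v_p). Step 3 — |x − y|_7 = 7^{-3} = 1/343.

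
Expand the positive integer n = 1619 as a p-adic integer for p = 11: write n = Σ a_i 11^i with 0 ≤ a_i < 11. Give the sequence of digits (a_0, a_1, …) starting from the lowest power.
(a_0, a_1, …) = (2, 4, 2, 1)

Repeated division by 11 gives the digits low-to-high: 1619 = 2 + 4·11^1 + 2·11^2 + 1·11^3. Digit sequence: (2, 4, 2, 1).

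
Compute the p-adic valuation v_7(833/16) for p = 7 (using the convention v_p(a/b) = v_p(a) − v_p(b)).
v_7(833/16) = 2

Factor powers of 7 from the numerator and denominator of the reduced fraction: 833 = 7^2 · 17 and 16 = 7^0 · 16. Apply v_p(a/b) = v_p(a) − v_p(b): v_7(833/16) = 2 − 0 = 2.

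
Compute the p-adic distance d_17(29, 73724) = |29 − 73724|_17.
d_17(29, 73724) = 1/4913

Step 1 — x − y = 29 − 73724 = -73695. Step 2 — v_17(-73695) = 3 (factor: -73695 = −(17^3 · 15); the sign does not affect v_p). Step 3 — |x − y|_17 = 17^{-3} = 1/4913.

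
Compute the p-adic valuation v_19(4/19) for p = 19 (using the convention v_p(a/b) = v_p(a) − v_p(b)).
v_19(4/19) = -1

Factor powers of 19 from the numerator and denominator of the reduced fraction: 4 = 19^0 · 4 and 19 = 19^1 · 1. Apply v_p(a/b) = v_p(a) − v_p(b): v_19(4/19) = 0 − 1 = -1.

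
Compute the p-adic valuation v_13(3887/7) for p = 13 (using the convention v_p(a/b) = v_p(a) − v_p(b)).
v_13(3887/7) = 2

Factor powers of 13 from the numerator and denominator of the reduced fraction: 3887 = 13^2 · 23 and 7 = 13^0 · 7. Apply v_p(a/b) = v_p(a) − v_p(b): v_13(3887/7) = 2 − 0 = 2.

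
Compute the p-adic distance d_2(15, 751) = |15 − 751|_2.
d_2(15, 751) = 1/32

Step 1 — x − y = 15 − 751 = -736. Step 2 — v_2(-736) = 5 (factor: -736 = −(2^5 · 23); the sign does not affect v_p). Step 3 — |x − y|_2 = 2^{-5} = 1/32.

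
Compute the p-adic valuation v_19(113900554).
v_19(113900554) = 5

v_19(n) is the largest exponent k such that 19^k divides n. Factor out: 113900554 = 19^5 · 46. (Sign doesn't affect v_p.) So v_19(113900554) = 5.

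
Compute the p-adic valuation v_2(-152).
v_2(-152) = 3

v_2(n) is the largest exponent k such that 2^k divides n. Factor out: -152 = -2^3 · 19. (Sign doesn't affect v_p.) So v_2(-152) = 3.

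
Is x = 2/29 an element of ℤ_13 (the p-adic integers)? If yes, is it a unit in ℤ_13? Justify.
x ∈ ℤ_13^× (unit); v_13(x) = 0

ℤ_13 = {x ∈ ℚ_13 : v_13(x) ≥ 0} and ℤ_13^× = {x ∈ ℤ_13 : v_13(x) = 0}. Here v_13(2/29) = v_13(num) − v_13(den) = 0; compare against these criteria.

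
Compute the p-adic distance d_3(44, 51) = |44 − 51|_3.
d_3(44, 51) = 1

Step 1 — x − y = 44 − 51 = -7. Step 2 — v_3(-7) = 0 (factor: -7 = −(3^0 · 7); the sign does not affect v_p). Step 3 — |x − y|_3 = 3^{0} = 1.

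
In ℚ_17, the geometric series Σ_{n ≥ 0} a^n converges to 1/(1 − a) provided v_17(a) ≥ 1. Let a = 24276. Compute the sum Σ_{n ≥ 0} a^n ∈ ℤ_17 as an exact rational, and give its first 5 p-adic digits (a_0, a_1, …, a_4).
Σ a^n = 1/(1 − a) = -1/24275;  first 5 digits = (1, 0, 16, 4, 1)

v_17(a) = 2 ≥ 1, so the series converges in ℤ_17 to 1/(1 − a) = 1/(1 − 24276) = -1/24275. Expand this rational in ℤ_17: compute digits iteratively via d_i = x_i mod 17, x_{i+1} = (x_i − d_i)/17. The first 5 digits are (1, 0, 16, 4, 1).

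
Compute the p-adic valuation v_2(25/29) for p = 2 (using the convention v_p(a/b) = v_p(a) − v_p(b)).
v_2(25/29) = 0

Factor powers of 2 from the numerator and denominator of the reduced fraction: 25 = 2^0 · 25 and 29 = 2^0 · 29. Apply v_p(a/b) = v_p(a) − v_p(b): v_2(25/29) = 0 − 0 = 0.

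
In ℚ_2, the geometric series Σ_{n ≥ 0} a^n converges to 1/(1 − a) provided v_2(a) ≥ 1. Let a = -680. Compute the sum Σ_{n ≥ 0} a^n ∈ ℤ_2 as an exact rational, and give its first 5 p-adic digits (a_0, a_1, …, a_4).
Σ a^n = 1/(1 − a) = 1/681;  first 5 digits = (1, 0, 0, 1, 1)

v_2(a) = 3 ≥ 1, so the series converges in ℤ_2 to 1/(1 − a) = 1/(1 − (-680)) = 1/681. Expand this rational in ℤ_2: compute digits iteratively via d_i = x_i mod 2, x_{i+1} = (x_i − d_i)/2. The first 5 digits are (1, 0, 0, 1, 1).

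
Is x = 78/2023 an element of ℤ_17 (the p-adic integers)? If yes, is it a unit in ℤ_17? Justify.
x ∉ ℤ_17 (v_17(x) = -2 < 0)

ℤ_17 = {x ∈ ℚ_17 : v_17(x) ≥ 0} and ℤ_17^× = {x ∈ ℤ_17 : v_17(x) = 0}. Here v_17(78/2023) = v_17(num) − v_17(den) = -2; compare against these criteria.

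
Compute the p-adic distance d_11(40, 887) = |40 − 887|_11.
d_11(40, 887) = 1/121

Step 1 — x − y = 40 − 887 = -847. Step 2 — v_11(-847) = 2 (factor: -847 = −(11^2 · 7); the sign does not affect v_p). Step 3 — |x − y|_11 = 11^{-2} = 1/121.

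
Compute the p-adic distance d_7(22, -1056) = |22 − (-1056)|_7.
d_7(22, -1056) = 1/49

Step 1 — x − y = 22 − (-1056) = 1078. Step 2 — v_7(1078) = 2 (factor: 1078 = (7^2 · 22); the sign does not affect v_p). Step 3 — |x − y|_7 = 7^{-2} = 1/49.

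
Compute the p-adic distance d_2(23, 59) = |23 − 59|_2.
d_2(23, 59) = 1/4

Step 1 — x − y = 23 − 59 = -36. Step 2 — v_2(-36) = 2 (factor: -36 = −(2^2 · 9); the sign does not affect v_p). Step 3 — |x − y|_2 = 2^{-2} = 1/4.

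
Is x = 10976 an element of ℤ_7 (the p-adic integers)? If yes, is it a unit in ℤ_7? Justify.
x ∈ ℤ_7 but not a unit; v_7(x) = 3 > 0

ℤ_7 = {x ∈ ℚ_7 : v_7(x) ≥ 0} and ℤ_7^× = {x ∈ ℤ_7 : v_7(x) = 0}. Here v_7(10976) = v_7(num) − v_7(den) = 3; compare against these criteria.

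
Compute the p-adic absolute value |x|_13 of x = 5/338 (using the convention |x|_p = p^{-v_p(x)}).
|5/338|_13 = 169

Step 1 — compute v_13(x) by factoring powers of 13 out of the numerator and denominator: v_13(5/338) = -2. Step 2 — apply |x|_p = p^{-v_p(x)} = 13^{2} = 169.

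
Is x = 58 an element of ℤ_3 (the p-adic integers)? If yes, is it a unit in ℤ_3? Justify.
x ∈ ℤ_3^× (unit); v_3(x) = 0

ℤ_3 = {x ∈ ℚ_3 : v_3(x) ≥ 0} and ℤ_3^× = {x ∈ ℤ_3 : v_3(x) = 0}. Here v_3(58) = v_3(num) − v_3(den) = 0; compare against these criteria.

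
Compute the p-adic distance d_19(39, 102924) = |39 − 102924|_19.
d_19(39, 102924) = 1/6859

Step 1 — x − y = 39 − 102924 = -102885. Step 2 — v_19(-102885) = 3 (factor: -102885 = −(19^3 · 15); the sign does not affect v_p). Step 3 — |x − y|_19 = 19^{-3} = 1/6859.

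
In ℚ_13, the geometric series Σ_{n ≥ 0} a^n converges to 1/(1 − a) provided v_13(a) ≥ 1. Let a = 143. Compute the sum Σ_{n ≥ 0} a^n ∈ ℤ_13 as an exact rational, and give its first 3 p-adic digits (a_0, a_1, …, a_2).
Σ a^n = 1/(1 − a) = -1/142;  first 3 digits = (1, 11, 4)

v_13(a) = 1 ≥ 1, so the series converges in ℤ_13 to 1/(1 − a) = 1/(1 − 143) = -1/142. Expand this rational in ℤ_13: compute digits iteratively via d_i = x_i mod 13, x_{i+1} = (x_i − d_i)/13. The first 3 digits are (1, 11, 4).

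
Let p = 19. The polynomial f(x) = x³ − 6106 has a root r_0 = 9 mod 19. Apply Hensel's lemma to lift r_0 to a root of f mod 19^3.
r_2 = 2004 (mod 6859)

Hensel: r_{i+1} = r_i − f(r_i)/f′(r_i) mod 19^{i+2}, where f′(x) = 3x². Iterate:
  r_0 = 9 (mod 19)
  r_1 = 199 (mod 361)
  r_2 = 2004 (mod 6859)
Final: r = 2004 with f(r) ≡ 0 mod 19^3.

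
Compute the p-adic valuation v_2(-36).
v_2(-36) = 2

v_2(n) is the largest exponent k such that 2^k divides n. Factor out: -36 = -2^2 · 9. (Sign doesn't affect v_p.) So v_2(-36) = 2.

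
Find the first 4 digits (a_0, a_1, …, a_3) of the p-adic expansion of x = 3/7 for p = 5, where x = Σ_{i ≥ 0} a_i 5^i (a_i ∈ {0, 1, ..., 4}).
(a_0, …, a_3) = (4, 0, 2, 1)

v_5(3/7) = 0 (numerator and denominator both coprime to 5), so x ∈ ℤ_5^×. Compute digits iteratively via a_i = x_i mod 5, x_{i+1} = (x_i − a_i)/5, with x_0 = x:
  x_0 = 3/7;  a_0 = 4;  x_1 = (x_0 − 4)/5 = -5/7
  x_1 = -5/7;  a_1 = 0;  x_2 = (x_1 − 0)/5 = -1/7
  x_2 = -1/7;  a_2 = 2;  x_3 = (x_2 − 2)/5 = -3/7
  x_3 = -3/7;  a_3 = 1;  x_4 = (x_3 − 1)/5 = -2/7
Digits: (4, 0, 2, 1).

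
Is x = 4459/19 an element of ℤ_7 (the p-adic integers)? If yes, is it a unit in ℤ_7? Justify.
x ∈ ℤ_7 but not a unit; v_7(x) = 3 > 0

ℤ_7 = {x ∈ ℚ_7 : v_7(x) ≥ 0} and ℤ_7^× = {x ∈ ℤ_7 : v_7(x) = 0}. Here v_7(4459/19) = v_7(num) − v_7(den) = 3; compare against these criteria.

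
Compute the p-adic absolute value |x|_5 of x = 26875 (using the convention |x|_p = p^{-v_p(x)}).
|26875|_5 = 1/625

Step 1 — compute v_5(x) by factoring powers of 5 out of the numerator and denominator: v_5(26875) = 4. Step 2 — apply |x|_p = p^{-v_p(x)} = 5^{-4} = 1/625.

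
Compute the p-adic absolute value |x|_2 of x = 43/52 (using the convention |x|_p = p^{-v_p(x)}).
|43/52|_2 = 4

Step 1 — compute v_2(x) by factoring powers of 2 out of the numerator and denominator: v_2(43/52) = -2. Step 2 — apply |x|_p = p^{-v_p(x)} = 2^{2} = 4.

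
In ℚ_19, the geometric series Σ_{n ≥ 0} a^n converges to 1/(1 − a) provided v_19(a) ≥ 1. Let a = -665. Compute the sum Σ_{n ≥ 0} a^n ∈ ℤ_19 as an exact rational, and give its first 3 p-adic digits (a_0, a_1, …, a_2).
Σ a^n = 1/(1 − a) = 1/666;  first 3 digits = (1, 3, 7)

v_19(a) = 1 ≥ 1, so the series converges in ℤ_19 to 1/(1 − a) = 1/(1 − (-665)) = 1/666. Expand this rational in ℤ_19: compute digits iteratively via d_i = x_i mod 19, x_{i+1} = (x_i − d_i)/19. The first 3 digits are (1, 3, 7).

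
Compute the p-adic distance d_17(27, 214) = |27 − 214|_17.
d_17(27, 214) = 1/17

Step 1 — x − y = 27 − 214 = -187. Step 2 — v_17(-187) = 1 (factor: -187 = −(17^1 · 11); the sign does not affect v_p). Step 3 — |x − y|_17 = 17^{-1} = 1/17.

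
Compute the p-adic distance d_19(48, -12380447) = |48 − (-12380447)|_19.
d_19(48, -12380447) = 1/2476099

Step 1 — x − y = 48 − (-12380447) = 12380495. Step 2 — v_19(12380495) = 5 (factor: 12380495 = (19^5 · 5); the sign does not affect v_p). Step 3 — |x − y|_19 = 19^{-5} = 1/2476099.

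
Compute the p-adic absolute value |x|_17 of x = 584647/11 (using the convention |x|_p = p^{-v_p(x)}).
|584647/11|_17 = 1/83521

Step 1 — compute v_17(x) by factoring powers of 17 out of the numerator and denominator: v_17(584647/11) = 4. Step 2 — apply |x|_p = p^{-v_p(x)} = 17^{-4} = 1/83521.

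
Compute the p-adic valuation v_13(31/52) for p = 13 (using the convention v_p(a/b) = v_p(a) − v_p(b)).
v_13(31/52) = -1

Factor powers of 13 from the numerator and denominator of the reduced fraction: 31 = 13^0 · 31 and 52 = 13^1 · 4. Apply v_p(a/b) = v_p(a) − v_p(b): v_13(31/52) = 0 − 1 = -1.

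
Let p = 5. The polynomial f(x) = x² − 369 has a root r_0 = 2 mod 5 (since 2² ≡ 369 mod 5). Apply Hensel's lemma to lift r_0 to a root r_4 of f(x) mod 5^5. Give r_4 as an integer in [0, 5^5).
r_4 = 1037 (mod 3125)

Hensel's recurrence: r_{i+1} = r_i − f(r_i)·(f′(r_i))^{-1} mod 5^{i+2}, with f′(x) = 2x. Iterate:
  r_0 = 2 (mod 5)
  r_1 = 12 (mod 25)
  r_2 = 37 (mod 125)
  r_3 = 412 (mod 625)
  r_4 = 1037 (mod 3125)
Final: r_4 = 1037, and one checks f(r_4) ≡ 0 mod 5^5.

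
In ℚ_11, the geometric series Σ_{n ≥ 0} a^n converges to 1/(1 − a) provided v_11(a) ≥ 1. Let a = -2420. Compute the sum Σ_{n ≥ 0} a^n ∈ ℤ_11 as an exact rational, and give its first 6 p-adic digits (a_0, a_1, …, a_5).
Σ a^n = 1/(1 − a) = 1/2421;  first 6 digits = (1, 0, 2, 9, 3, 3)

v_11(a) = 2 ≥ 1, so the series converges in ℤ_11 to 1/(1 − a) = 1/(1 − (-2420)) = 1/2421. Expand this rational in ℤ_11: compute digits iteratively via d_i = x_i mod 11, x_{i+1} = (x_i − d_i)/11. The first 6 digits are (1, 0, 2, 9, 3, 3).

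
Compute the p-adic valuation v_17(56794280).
v_17(56794280) = 5

v_17(n) is the largest exponent k such that 17^k divides n. Factor out: 56794280 = 17^5 · 40. (Sign doesn't affect v_p.) So v_17(56794280) = 5.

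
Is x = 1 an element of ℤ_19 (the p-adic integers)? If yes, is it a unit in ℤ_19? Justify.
x ∈ ℤ_19^× (unit); v_19(x) = 0

ℤ_19 = {x ∈ ℚ_19 : v_19(x) ≥ 0} and ℤ_19^× = {x ∈ ℤ_19 : v_19(x) = 0}. Here v_19(1) = v_19(num) − v_19(den) = 0; compare against these criteria.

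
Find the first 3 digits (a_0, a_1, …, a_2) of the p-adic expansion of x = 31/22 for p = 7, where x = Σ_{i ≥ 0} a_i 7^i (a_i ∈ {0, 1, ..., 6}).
(a_0, …, a_2) = (3, 2, 0)

v_7(31/22) = 0 (numerator and denominator both coprime to 7), so x ∈ ℤ_7^×. Compute digits iteratively via a_i = x_i mod 7, x_{i+1} = (x_i − a_i)/7, with x_0 = x:
  x_0 = 31/22;  a_0 = 3;  x_1 = (x_0 − 3)/7 = -5/22
  x_1 = -5/22;  a_1 = 2;  x_2 = (x_1 − 2)/7 = -7/22
  x_2 = -7/22;  a_2 = 0;  x_3 = (x_2 − 0)/7 = -1/22
Digits: (3, 2, 0).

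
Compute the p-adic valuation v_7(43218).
v_7(43218) = 4

v_7(n) is the largest exponent k such that 7^k divides n. Factor out: 43218 = 7^4 · 18. (Sign doesn't affect v_p.) So v_7(43218) = 4.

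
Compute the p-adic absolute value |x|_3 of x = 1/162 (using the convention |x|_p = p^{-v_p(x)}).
|1/162|_3 = 81

Step 1 — compute v_3(x) by factoring powers of 3 out of the numerator and denominator: v_3(1/162) = -4. Step 2 — apply |x|_p = p^{-v_p(x)} = 3^{4} = 81.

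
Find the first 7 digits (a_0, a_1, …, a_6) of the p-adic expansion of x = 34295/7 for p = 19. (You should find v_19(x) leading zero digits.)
(a_0, …, a_6) = (0, 0, 0, 17, 10, 13, 2)

v_19(34295/7) = 3, so a_0 = ... = a_2 = 0. Factor out: x = 19^3 · u with u = 5/7 a unit in ℤ_19. Expand u iteratively via a_{v+i} = u_i mod 19, u_{i+1} = (u_i − a_{v+i})/19:
  u_0 = 5/7;  a_3 = 17;  u_1 = (u_0 − 17)/19 = -6/7
  u_1 = -6/7;  a_4 = 10;  u_2 = (u_1 − 10)/19 = -4/7
  u_2 = -4/7;  a_5 = 13;  u_3 = (u_2 − 13)/19 = -5/7
  u_3 = -5/7;  a_6 = 2;  u_4 = (u_3 − 2)/19 = -1/7
Digits: (0, 0, 0, 17, 10, 13, 2).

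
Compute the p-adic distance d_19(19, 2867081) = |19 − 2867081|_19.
d_19(19, 2867081) = 1/130321

Step 1 — x − y = 19 − 2867081 = -2867062. Step 2 — v_19(-2867062) = 4 (factor: -2867062 = −(19^4 · 22); the sign does not affect v_p). Step 3 — |x − y|_19 = 19^{-4} = 1/130321.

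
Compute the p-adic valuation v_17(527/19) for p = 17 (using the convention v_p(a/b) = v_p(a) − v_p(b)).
v_17(527/19) = 1

Factor powers of 17 from the numerator and denominator of the reduced fraction: 527 = 17^1 · 31 and 19 = 17^0 · 19. Apply v_p(a/b) = v_p(a) − v_p(b): v_17(527/19) = 1 − 0 = 1.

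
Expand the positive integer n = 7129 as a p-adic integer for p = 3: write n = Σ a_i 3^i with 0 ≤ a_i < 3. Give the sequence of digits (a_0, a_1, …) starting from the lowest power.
(a_0, a_1, …) = (1, 0, 0, 0, 1, 2, 0, 0, 1)

Repeated division by 3 gives the digits low-to-high: 7129 = 1 + 1·3^4 + 2·3^5 + 1·3^8. Digit sequence: (1, 0, 0, 0, 1, 2, 0, 0, 1).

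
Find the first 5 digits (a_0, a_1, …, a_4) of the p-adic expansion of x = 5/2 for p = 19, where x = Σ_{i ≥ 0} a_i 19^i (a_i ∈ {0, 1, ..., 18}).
(a_0, …, a_4) = (12, 9, 9, 9, 9)

v_19(5/2) = 0 (numerator and denominator both coprime to 19), so x ∈ ℤ_19^×. Compute digits iteratively via a_i = x_i mod 19, x_{i+1} = (x_i − a_i)/19, with x_0 = x:
  x_0 = 5/2;  a_0 = 12;  x_1 = (x_0 − 12)/19 = -1/2
  x_1 = -1/2;  a_1 = 9;  x_2 = (x_1 − 9)/19 = -1/2
  x_2 = -1/2;  a_2 = 9;  x_3 = (x_2 − 9)/19 = -1/2
  x_3 = -1/2;  a_3 = 9;  x_4 = (x_3 − 9)/19 = -1/2
  x_4 = -1/2;  a_4 = 9;  x_5 = (x_4 − 9)/19 = -1/2
Digits: (12, 9, 9, 9, 9).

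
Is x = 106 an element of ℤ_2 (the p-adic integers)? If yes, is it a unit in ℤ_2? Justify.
x ∈ ℤ_2 but not a unit; v_2(x) = 1 > 0

ℤ_2 = {x ∈ ℚ_2 : v_2(x) ≥ 0} and ℤ_2^× = {x ∈ ℤ_2 : v_2(x) = 0}. Here v_2(106) = v_2(num) − v_2(den) = 1; compare against these criteria.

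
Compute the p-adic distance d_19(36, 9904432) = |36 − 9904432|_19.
d_19(36, 9904432) = 1/2476099

Step 1 — x − y = 36 − 9904432 = -9904396. Step 2 — v_19(-9904396) = 5 (factor: -9904396 = −(19^5 · 4); the sign does not affect v_p). Step 3 — |x − y|_19 = 19^{-5} = 1/2476099.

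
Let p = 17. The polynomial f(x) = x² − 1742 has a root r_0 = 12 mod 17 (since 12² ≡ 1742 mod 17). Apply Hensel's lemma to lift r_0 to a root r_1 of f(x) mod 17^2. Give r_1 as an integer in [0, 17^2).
r_1 = 199 (mod 289)

Hensel's recurrence: r_{i+1} = r_i − f(r_i)·(f′(r_i))^{-1} mod 17^{i+2}, with f′(x) = 2x. Iterate:
  r_0 = 12 (mod 17)
  r_1 = 199 (mod 289)
Final: r_1 = 199, and one checks f(r_1) ≡ 0 mod 17^2.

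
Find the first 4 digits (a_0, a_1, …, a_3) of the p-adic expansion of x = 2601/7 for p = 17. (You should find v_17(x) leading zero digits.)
(a_0, …, a_3) = (0, 0, 11, 14)

v_17(2601/7) = 2, so a_0 = ... = a_1 = 0. Factor out: x = 17^2 · u with u = 9/7 a unit in ℤ_17. Expand u iteratively via a_{v+i} = u_i mod 17, u_{i+1} = (u_i − a_{v+i})/17:
  u_0 = 9/7;  a_2 = 11;  u_1 = (u_0 − 11)/17 = -4/7
  u_1 = -4/7;  a_3 = 14;  u_2 = (u_1 − 14)/17 = -6/7
Digits: (0, 0, 11, 14).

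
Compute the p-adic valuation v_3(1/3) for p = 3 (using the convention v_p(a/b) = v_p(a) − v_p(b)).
v_3(1/3) = -1

Factor powers of 3 from the numerator and denominator of the reduced fraction: 1 = 3^0 · 1 and 3 = 3^1 · 1. Apply v_p(a/b) = v_p(a) − v_p(b): v_3(1/3) = 0 − 1 = -1.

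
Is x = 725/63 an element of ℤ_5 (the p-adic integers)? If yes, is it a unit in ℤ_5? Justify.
x ∈ ℤ_5 but not a unit; v_5(x) = 2 > 0

ℤ_5 = {x ∈ ℚ_5 : v_5(x) ≥ 0} and ℤ_5^× = {x ∈ ℤ_5 : v_5(x) = 0}. Here v_5(725/63) = v_5(num) − v_5(den) = 2; compare against these criteria.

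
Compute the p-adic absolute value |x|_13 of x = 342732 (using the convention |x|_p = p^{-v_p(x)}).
|342732|_13 = 1/28561

Step 1 — compute v_13(x) by factoring powers of 13 out of the numerator and denominator: v_13(342732) = 4. Step 2 — apply |x|_p = p^{-v_p(x)} = 13^{-4} = 1/28561.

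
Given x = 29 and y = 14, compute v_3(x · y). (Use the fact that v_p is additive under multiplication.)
v_3(406) = 0

v_p(x) = 0 (factor: 29 = 3^0 · 29); v_p(y) = 0 (factor: 14 = 3^0 · 14). Additivity: v_p(xy) = v_p(x) + v_p(y) = 0 + 0 = 0. (Direct check: xy = 406 = 3^0 · (406).)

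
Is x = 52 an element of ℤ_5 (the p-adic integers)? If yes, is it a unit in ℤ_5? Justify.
x ∈ ℤ_5^× (unit); v_5(x) = 0

ℤ_5 = {x ∈ ℚ_5 : v_5(x) ≥ 0} and ℤ_5^× = {x ∈ ℤ_5 : v_5(x) = 0}. Here v_5(52) = v_5(num) − v_5(den) = 0; compare against these criteria.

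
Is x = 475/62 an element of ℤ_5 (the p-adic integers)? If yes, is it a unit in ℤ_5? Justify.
x ∈ ℤ_5 but not a unit; v_5(x) = 2 > 0

ℤ_5 = {x ∈ ℚ_5 : v_5(x) ≥ 0} and ℤ_5^× = {x ∈ ℤ_5 : v_5(x) = 0}. Here v_5(475/62) = v_5(num) − v_5(den) = 2; compare against these criteria.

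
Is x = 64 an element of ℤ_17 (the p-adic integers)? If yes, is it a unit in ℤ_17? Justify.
x ∈ ℤ_17^× (unit); v_17(x) = 0

ℤ_17 = {x ∈ ℚ_17 : v_17(x) ≥ 0} and ℤ_17^× = {x ∈ ℤ_17 : v_17(x) = 0}. Here v_17(64) = v_17(num) − v_17(den) = 0; compare against these criteria.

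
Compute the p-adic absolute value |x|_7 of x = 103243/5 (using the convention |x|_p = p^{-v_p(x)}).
|103243/5|_7 = 1/2401

Step 1 — compute v_7(x) by factoring powers of 7 out of the numerator and denominator: v_7(103243/5) = 4. Step 2 — apply |x|_p = p^{-v_p(x)} = 7^{-4} = 1/2401.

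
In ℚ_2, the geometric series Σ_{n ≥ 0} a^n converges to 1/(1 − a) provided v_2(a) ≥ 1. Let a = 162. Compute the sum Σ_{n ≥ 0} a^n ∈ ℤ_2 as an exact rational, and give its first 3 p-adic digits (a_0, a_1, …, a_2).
Σ a^n = 1/(1 − a) = -1/161;  first 3 digits = (1, 1, 1)

v_2(a) = 1 ≥ 1, so the series converges in ℤ_2 to 1/(1 − a) = 1/(1 − 162) = -1/161. Expand this rational in ℤ_2: compute digits iteratively via d_i = x_i mod 2, x_{i+1} = (x_i − d_i)/2. The first 3 digits are (1, 1, 1).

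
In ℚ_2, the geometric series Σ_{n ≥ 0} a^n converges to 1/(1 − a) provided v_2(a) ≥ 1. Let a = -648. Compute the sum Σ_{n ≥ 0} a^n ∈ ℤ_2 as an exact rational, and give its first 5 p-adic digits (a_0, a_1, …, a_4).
Σ a^n = 1/(1 − a) = 1/649;  first 5 digits = (1, 0, 0, 1, 1)

v_2(a) = 3 ≥ 1, so the series converges in ℤ_2 to 1/(1 − a) = 1/(1 − (-648)) = 1/649. Expand this rational in ℤ_2: compute digits iteratively via d_i = x_i mod 2, x_{i+1} = (x_i − d_i)/2. The first 5 digits are (1, 0, 0, 1, 1).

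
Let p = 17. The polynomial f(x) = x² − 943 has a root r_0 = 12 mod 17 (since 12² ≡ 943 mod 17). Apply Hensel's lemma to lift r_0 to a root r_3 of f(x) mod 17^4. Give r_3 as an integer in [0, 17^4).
r_3 = 36375 (mod 83521)

Hensel's recurrence: r_{i+1} = r_i − f(r_i)·(f′(r_i))^{-1} mod 17^{i+2}, with f′(x) = 2x. Iterate:
  r_0 = 12 (mod 17)
  r_1 = 250 (mod 289)
  r_2 = 1984 (mod 4913)
  r_3 = 36375 (mod 83521)
Final: r_3 = 36375, and one checks f(r_3) ≡ 0 mod 17^4.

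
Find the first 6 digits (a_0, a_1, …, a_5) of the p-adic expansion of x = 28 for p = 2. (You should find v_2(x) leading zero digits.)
(a_0, …, a_5) = (0, 0, 1, 1, 1, 0)

v_2(28) = 2, so a_0 = ... = a_1 = 0. Factor out: x = 2^2 · u with u = 7 a unit in ℤ_2. Expand u iteratively via a_{v+i} = u_i mod 2, u_{i+1} = (u_i − a_{v+i})/2:
  u_0 = 7;  a_2 = 1;  u_1 = (u_0 − 1)/2 = 3
  u_1 = 3;  a_3 = 1;  u_2 = (u_1 − 1)/2 = 1
  u_2 = 1;  a_4 = 1;  u_3 = (u_2 − 1)/2 = 0
  u_3 = 0;  a_5 = 0;  u_4 = (u_3 − 0)/2 = 0
Digits: (0, 0, 1, 1, 1, 0).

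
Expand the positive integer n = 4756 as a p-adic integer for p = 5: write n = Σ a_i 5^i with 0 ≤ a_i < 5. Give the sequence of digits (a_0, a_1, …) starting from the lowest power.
(a_0, a_1, …) = (1, 1, 0, 3, 2, 1)

Repeated division by 5 gives the digits low-to-high: 4756 = 1 + 1·5^1 + 3·5^3 + 2·5^4 + 1·5^5. Digit sequence: (1, 1, 0, 3, 2, 1).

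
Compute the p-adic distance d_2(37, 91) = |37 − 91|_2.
d_2(37, 91) = 1/2

Step 1 — x − y = 37 − 91 = -54. Step 2 — v_2(-54) = 1 (factor: -54 = −(2^1 · 27); the sign does not affect v_p). Step 3 — |x − y|_2 = 2^{-1} = 1/2.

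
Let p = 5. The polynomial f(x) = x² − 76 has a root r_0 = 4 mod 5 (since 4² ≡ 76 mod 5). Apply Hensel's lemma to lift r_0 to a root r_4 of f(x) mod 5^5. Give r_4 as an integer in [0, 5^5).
r_4 = 274 (mod 3125)

Hensel's recurrence: r_{i+1} = r_i − f(r_i)·(f′(r_i))^{-1} mod 5^{i+2}, with f′(x) = 2x. Iterate:
  r_0 = 4 (mod 5)
  r_1 = 24 (mod 25)
  r_2 = 24 (mod 125)
  r_3 = 274 (mod 625)
  r_4 = 274 (mod 3125)
Final: r_4 = 274, and one checks f(r_4) ≡ 0 mod 5^5.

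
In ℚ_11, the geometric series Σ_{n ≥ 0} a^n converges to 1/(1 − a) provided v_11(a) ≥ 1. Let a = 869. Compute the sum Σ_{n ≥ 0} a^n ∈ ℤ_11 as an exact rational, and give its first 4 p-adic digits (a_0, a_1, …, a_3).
Σ a^n = 1/(1 − a) = -1/868;  first 4 digits = (1, 2, 0, 4)

v_11(a) = 1 ≥ 1, so the series converges in ℤ_11 to 1/(1 − a) = 1/(1 − 869) = -1/868. Expand this rational in ℤ_11: compute digits iteratively via d_i = x_i mod 11, x_{i+1} = (x_i − d_i)/11. The first 4 digits are (1, 2, 0, 4).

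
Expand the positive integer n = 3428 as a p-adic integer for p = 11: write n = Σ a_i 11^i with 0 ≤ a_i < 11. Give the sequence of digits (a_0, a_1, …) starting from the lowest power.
(a_0, a_1, …) = (7, 3, 6, 2)

Repeated division by 11 gives the digits low-to-high: 3428 = 7 + 3·11^1 + 6·11^2 + 2·11^3. Digit sequence: (7, 3, 6, 2).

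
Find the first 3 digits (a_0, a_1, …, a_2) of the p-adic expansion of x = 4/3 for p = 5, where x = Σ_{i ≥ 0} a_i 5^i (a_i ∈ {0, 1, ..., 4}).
(a_0, …, a_2) = (3, 3, 1)

v_5(4/3) = 0 (numerator and denominator both coprime to 5), so x ∈ ℤ_5^×. Compute digits iteratively via a_i = x_i mod 5, x_{i+1} = (x_i − a_i)/5, with x_0 = x:
  x_0 = 4/3;  a_0 = 3;  x_1 = (x_0 − 3)/5 = -1/3
  x_1 = -1/3;  a_1 = 3;  x_2 = (x_1 − 3)/5 = -2/3
  x_2 = -2/3;  a_2 = 1;  x_3 = (x_2 − 1)/5 = -1/3
Digits: (3, 3, 1).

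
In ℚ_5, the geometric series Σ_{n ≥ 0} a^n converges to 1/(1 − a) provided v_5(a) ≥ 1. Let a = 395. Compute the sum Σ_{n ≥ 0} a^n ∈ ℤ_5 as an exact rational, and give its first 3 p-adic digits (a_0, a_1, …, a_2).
Σ a^n = 1/(1 − a) = -1/394;  first 3 digits = (1, 4, 1)

v_5(a) = 1 ≥ 1, so the series converges in ℤ_5 to 1/(1 − a) = 1/(1 − 395) = -1/394. Expand this rational in ℤ_5: compute digits iteratively via d_i = x_i mod 5, x_{i+1} = (x_i − d_i)/5. The first 3 digits are (1, 4, 1).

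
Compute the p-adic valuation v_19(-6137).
v_19(-6137) = 2

v_19(n) is the largest exponent k such that 19^k divides n. Factor out: -6137 = -19^2 · 17. (Sign doesn't affect v_p.) So v_19(-6137) = 2.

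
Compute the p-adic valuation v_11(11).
v_11(11) = 1

v_11(n) is the largest exponent k such that 11^k divides n. Factor out: 11 = 11^1 · 1. (Sign doesn't affect v_p.) So v_11(11) = 1.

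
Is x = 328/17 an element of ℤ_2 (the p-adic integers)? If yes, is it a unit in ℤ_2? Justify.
x ∈ ℤ_2 but not a unit; v_2(x) = 3 > 0

ℤ_2 = {x ∈ ℚ_2 : v_2(x) ≥ 0} and ℤ_2^× = {x ∈ ℤ_2 : v_2(x) = 0}. Here v_2(328/17) = v_2(num) − v_2(den) = 3; compare against these criteria.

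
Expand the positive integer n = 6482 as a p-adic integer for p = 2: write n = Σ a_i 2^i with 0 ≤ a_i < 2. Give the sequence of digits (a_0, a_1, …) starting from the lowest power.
(a_0, a_1, …) = (0, 1, 0, 0, 1, 0, 1, 0, 1, 0, 0, 1, 1)

Repeated division by 2 gives the digits low-to-high: 6482 = 1·2^1 + 1·2^4 + 1·2^6 + 1·2^8 + 1·2^11 + 1·2^12. Digit sequence: (0, 1, 0, 0, 1, 0, 1, 0, 1, 0, 0, 1, 1).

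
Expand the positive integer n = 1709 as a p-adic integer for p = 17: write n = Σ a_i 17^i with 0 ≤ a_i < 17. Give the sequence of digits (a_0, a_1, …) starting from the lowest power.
(a_0, a_1, …) = (9, 15, 5)

Repeated division by 17 gives the digits low-to-high: 1709 = 9 + 15·17^1 + 5·17^2. Digit sequence: (9, 15, 5).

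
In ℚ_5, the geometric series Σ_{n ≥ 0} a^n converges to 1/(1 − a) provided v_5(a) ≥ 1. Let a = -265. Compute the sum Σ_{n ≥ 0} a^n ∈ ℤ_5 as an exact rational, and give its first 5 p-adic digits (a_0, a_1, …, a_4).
Σ a^n = 1/(1 − a) = 1/266;  first 5 digits = (1, 2, 3, 2, 2)

v_5(a) = 1 ≥ 1, so the series converges in ℤ_5 to 1/(1 − a) = 1/(1 − (-265)) = 1/266. Expand this rational in ℤ_5: compute digits iteratively via d_i = x_i mod 5, x_{i+1} = (x_i − d_i)/5. The first 5 digits are (1, 2, 3, 2, 2).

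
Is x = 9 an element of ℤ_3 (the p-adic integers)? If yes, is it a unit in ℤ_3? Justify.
x ∈ ℤ_3 but not a unit; v_3(x) = 2 > 0

ℤ_3 = {x ∈ ℚ_3 : v_3(x) ≥ 0} and ℤ_3^× = {x ∈ ℤ_3 : v_3(x) = 0}. Here v_3(9) = v_3(num) − v_3(den) = 2; compare against these criteria.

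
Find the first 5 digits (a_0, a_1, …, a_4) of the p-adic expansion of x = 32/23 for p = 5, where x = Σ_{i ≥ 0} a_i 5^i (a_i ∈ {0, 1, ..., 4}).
(a_0, …, a_4) = (4, 1, 1, 3, 0)

v_5(32/23) = 0 (numerator and denominator both coprime to 5), so x ∈ ℤ_5^×. Compute digits iteratively via a_i = x_i mod 5, x_{i+1} = (x_i − a_i)/5, with x_0 = x:
  x_0 = 32/23;  a_0 = 4;  x_1 = (x_0 − 4)/5 = -12/23
  x_1 = -12/23;  a_1 = 1;  x_2 = (x_1 − 1)/5 = -7/23
  x_2 = -7/23;  a_2 = 1;  x_3 = (x_2 − 1)/5 = -6/23
  x_3 = -6/23;  a_3 = 3;  x_4 = (x_3 − 3)/5 = -15/23
  x_4 = -15/23;  a_4 = 0;  x_5 = (x_4 − 0)/5 = -3/23
Digits: (4, 1, 1, 3, 0).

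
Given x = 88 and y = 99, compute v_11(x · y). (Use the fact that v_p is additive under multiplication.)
v_11(8712) = 2

v_p(x) = 1 (factor: 88 = 11^1 · 8); v_p(y) = 1 (factor: 99 = 11^1 · 9). Additivity: v_p(xy) = v_p(x) + v_p(y) = 1 + 1 = 2. (Direct check: xy = 8712 = 11^2 · (72).)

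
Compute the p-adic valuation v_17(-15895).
v_17(-15895) = 2

v_17(n) is the largest exponent k such that 17^k divides n. Factor out: -15895 = -17^2 · 55. (Sign doesn't affect v_p.) So v_17(-15895) = 2.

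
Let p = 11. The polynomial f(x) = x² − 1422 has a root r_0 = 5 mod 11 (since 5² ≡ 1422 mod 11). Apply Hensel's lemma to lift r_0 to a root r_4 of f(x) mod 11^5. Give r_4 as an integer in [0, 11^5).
r_4 = 16879 (mod 161051)

Hensel's recurrence: r_{i+1} = r_i − f(r_i)·(f′(r_i))^{-1} mod 11^{i+2}, with f′(x) = 2x. Iterate:
  r_0 = 5 (mod 11)
  r_1 = 60 (mod 121)
  r_2 = 907 (mod 1331)
  r_3 = 2238 (mod 14641)
  r_4 = 16879 (mod 161051)
Final: r_4 = 16879, and one checks f(r_4) ≡ 0 mod 11^5.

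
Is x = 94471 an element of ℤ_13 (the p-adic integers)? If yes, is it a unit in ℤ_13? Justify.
x ∈ ℤ_13 but not a unit; v_13(x) = 3 > 0

ℤ_13 = {x ∈ ℚ_13 : v_13(x) ≥ 0} and ℤ_13^× = {x ∈ ℤ_13 : v_13(x) = 0}. Here v_13(94471) = v_13(num) − v_13(den) = 3; compare against these criteria.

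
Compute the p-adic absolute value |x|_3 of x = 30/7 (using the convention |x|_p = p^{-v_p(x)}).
|30/7|_3 = 1/3

Step 1 — compute v_3(x) by factoring powers of 3 out of the numerator and denominator: v_3(30/7) = 1. Step 2 — apply |x|_p = p^{-v_p(x)} = 3^{-1} = 1/3.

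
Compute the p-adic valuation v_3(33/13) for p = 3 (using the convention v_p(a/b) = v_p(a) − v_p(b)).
v_3(33/13) = 1

Factor powers of 3 from the numerator and denominator of the reduced fraction: 33 = 3^1 · 11 and 13 = 3^0 · 13. Apply v_p(a/b) = v_p(a) − v_p(b): v_3(33/13) = 1 − 0 = 1.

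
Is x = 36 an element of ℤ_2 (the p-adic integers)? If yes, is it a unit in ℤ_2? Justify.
x ∈ ℤ_2 but not a unit; v_2(x) = 2 > 0

ℤ_2 = {x ∈ ℚ_2 : v_2(x) ≥ 0} and ℤ_2^× = {x ∈ ℤ_2 : v_2(x) = 0}. Here v_2(36) = v_2(num) − v_2(den) = 2; compare against these criteria.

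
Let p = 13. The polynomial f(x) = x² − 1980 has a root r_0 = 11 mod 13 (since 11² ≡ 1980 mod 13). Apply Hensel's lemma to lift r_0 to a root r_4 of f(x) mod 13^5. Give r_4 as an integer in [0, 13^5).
r_4 = 71498 (mod 371293)

Hensel's recurrence: r_{i+1} = r_i − f(r_i)·(f′(r_i))^{-1} mod 13^{i+2}, with f′(x) = 2x. Iterate:
  r_0 = 11 (mod 13)
  r_1 = 11 (mod 169)
  r_2 = 1194 (mod 2197)
  r_3 = 14376 (mod 28561)
  r_4 = 71498 (mod 371293)
Final: r_4 = 71498, and one checks f(r_4) ≡ 0 mod 13^5.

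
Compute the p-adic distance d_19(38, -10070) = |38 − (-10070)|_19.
d_19(38, -10070) = 1/361

Step 1 — x − y = 38 − (-10070) = 10108. Step 2 — v_19(10108) = 2 (factor: 10108 = (19^2 · 28); the sign does not affect v_p). Step 3 — |x − y|_19 = 19^{-2} = 1/361.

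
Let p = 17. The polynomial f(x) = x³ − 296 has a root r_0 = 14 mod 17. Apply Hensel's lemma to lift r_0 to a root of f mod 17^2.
r_1 = 116 (mod 289)

Hensel: r_{i+1} = r_i − f(r_i)/f′(r_i) mod 17^{i+2}, where f′(x) = 3x². Iterate:
  r_0 = 14 (mod 17)
  r_1 = 116 (mod 289)
Final: r = 116 with f(r) ≡ 0 mod 17^2.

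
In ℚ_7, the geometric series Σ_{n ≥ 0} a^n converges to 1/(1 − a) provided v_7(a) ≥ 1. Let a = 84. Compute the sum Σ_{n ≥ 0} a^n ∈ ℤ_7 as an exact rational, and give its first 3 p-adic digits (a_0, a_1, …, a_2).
Σ a^n = 1/(1 − a) = -1/83;  first 3 digits = (1, 5, 5)

v_7(a) = 1 ≥ 1, so the series converges in ℤ_7 to 1/(1 − a) = 1/(1 − 84) = -1/83. Expand this rational in ℤ_7: compute digits iteratively via d_i = x_i mod 7, x_{i+1} = (x_i − d_i)/7. The first 3 digits are (1, 5, 5).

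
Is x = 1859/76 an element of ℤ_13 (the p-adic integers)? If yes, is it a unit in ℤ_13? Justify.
x ∈ ℤ_13 but not a unit; v_13(x) = 2 > 0

ℤ_13 = {x ∈ ℚ_13 : v_13(x) ≥ 0} and ℤ_13^× = {x ∈ ℤ_13 : v_13(x) = 0}. Here v_13(1859/76) = v_13(num) − v_13(den) = 2; compare against these criteria.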